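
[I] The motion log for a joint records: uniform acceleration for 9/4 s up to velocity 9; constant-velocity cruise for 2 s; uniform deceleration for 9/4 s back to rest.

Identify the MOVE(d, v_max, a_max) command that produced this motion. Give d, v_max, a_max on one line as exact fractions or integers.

a_max = 9/(9/4) = 4
d_a = ½·9·9/4 = 81/8; d_c = 9·2 = 18
d = 2·81/8 + 18 = 153/4
t_c = 2 > 0 so v_max = 9

d=153/4 v_max=9 a_max=4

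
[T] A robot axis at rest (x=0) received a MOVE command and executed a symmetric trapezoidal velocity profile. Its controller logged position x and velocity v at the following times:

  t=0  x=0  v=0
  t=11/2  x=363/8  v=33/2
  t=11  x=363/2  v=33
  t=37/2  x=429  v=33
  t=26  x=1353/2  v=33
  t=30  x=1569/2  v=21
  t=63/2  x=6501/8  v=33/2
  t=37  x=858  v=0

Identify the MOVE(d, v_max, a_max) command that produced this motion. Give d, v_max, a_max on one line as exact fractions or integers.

d=858 v_max=33 a_max=3

final state: t=37, x=858, v=0 → d = 858
a_max = (33/2−0)/(11/2−0) = 3
max v = 33 over t∈[11,26] → v_max = 33
check: 33·(11+15) = 858 ✓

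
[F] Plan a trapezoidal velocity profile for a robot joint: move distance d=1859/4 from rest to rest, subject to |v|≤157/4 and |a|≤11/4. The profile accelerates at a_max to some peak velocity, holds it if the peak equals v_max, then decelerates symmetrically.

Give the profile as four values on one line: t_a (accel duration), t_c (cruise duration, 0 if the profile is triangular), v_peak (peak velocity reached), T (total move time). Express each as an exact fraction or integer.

(v_max)²/a_max = (157/4)²/(11/4) = 24649/44
1859/4 < 24649/44 so t_c = 0
v_peak = √(1859/4·11/4) = √(20449/16) = 143/4
t_a = (143/4)/(11/4) = 13; t_c = 0
T = 2·13 = 26

t_a=13 t_c=0 v_peak=143/4 T=26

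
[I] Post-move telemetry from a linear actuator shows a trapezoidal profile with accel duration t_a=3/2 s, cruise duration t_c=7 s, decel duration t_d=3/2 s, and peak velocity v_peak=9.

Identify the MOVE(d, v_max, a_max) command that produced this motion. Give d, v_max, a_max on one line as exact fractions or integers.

a_max = 9/(3/2) = 6
d_a = ½·9·3/2 = 27/4; d_c = 9·7 = 63
d = 2·27/4 + 63 = 153/2
t_c = 7 > 0 ⇒ limit active, v_max = 9

d=153/2 v_max=9 a_max=6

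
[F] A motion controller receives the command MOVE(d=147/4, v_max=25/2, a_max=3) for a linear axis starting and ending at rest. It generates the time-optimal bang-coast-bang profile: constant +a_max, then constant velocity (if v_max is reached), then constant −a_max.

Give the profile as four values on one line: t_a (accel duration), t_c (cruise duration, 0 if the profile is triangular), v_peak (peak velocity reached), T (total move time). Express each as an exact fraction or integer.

(v_max)²/a_max = (25/2)²/3 = 625/12
147/4 < 625/12 ⇒ no cruise
v_peak = √(147/4·3) = √(441/4) = 21/2
t_a = (21/2)/3 = 7/2; t_c = 0
T = 2·7/2 = 7

t_a=7/2 t_c=0 v_peak=21/2 T=7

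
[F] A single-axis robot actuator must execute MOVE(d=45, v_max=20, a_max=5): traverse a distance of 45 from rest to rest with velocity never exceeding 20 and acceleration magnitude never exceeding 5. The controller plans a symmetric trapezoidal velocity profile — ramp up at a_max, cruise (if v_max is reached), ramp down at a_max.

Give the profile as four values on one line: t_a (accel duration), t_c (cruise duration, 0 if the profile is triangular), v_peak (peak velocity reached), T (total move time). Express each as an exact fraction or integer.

t_a=3 t_c=0 v_peak=15 T=6

(v_max)²/a_max = 20²/5 = 80
45 < 80 ⇒ no cruise
v_peak = √(45·5) = √225 = 15
t_a = 15/5 = 3; t_c = 0
T = 2·3 = 6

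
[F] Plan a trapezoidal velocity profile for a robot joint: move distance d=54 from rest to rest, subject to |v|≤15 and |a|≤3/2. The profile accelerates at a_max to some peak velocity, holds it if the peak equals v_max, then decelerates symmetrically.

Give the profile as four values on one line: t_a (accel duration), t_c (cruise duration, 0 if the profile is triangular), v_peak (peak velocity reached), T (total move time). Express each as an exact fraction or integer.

t_a=6 t_c=0 v_peak=9 T=12

v_max²/a_max = 15²/(3/2) = 150
54 < 150 so t_c = 0
v_peak = √(54·3/2) = √81 = 9
t_a = 9/(3/2) = 6; t_c = 0
T = 2·6 = 12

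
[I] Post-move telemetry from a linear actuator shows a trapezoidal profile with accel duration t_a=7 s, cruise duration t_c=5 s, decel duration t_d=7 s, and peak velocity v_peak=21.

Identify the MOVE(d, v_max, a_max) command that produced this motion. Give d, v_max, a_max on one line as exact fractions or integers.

d=252 v_max=21 a_max=3

a_max = 21/7 = 3
d_a = ½·21·7 = 147/2; d_c = 21·5 = 105
d = 2·147/2 + 105 = 252
t_c = 5 > 0 → v_max = v_peak = 21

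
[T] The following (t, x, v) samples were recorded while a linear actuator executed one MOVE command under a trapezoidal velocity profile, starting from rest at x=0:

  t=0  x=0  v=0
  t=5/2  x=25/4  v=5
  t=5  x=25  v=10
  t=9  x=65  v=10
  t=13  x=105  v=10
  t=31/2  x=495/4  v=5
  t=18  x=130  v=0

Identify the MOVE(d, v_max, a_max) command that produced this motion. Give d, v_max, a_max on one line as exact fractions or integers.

final state: t=18, x=130, v=0 → d = 130
a_max = (5−0)/(5/2−0) = 2
max v = 10 over t∈[5,13] → v_max = 10
check: 10·(5+8) = 130 ✓

d=130 v_max=10 a_max=2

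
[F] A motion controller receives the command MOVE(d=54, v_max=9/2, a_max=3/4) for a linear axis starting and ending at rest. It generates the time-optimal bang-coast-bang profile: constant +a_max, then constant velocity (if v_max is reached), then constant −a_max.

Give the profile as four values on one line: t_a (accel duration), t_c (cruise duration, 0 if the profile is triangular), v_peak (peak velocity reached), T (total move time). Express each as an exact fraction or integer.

t_a=6 t_c=6 v_peak=9/2 T=18

(v_max)²/a_max = (9/2)²/(3/4) = 27
54 ≥ 27 ⇒ cruise phase
t_a = (9/2)/(3/4) = 6; v_peak = 9/2
d_cruise = 54 − 27 = 27; t_c = 27/(9/2) = 6
T = 2·6 + 6 = 18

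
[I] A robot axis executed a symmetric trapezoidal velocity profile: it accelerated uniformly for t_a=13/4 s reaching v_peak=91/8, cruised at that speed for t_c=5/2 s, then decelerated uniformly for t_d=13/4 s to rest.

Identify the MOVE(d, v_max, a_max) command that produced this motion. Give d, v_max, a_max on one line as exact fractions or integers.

d=2093/32 v_max=91/8 a_max=7/2

a_max = (91/8)/(13/4) = 7/2
d_a = ½·91/8·13/4 = 1183/64; d_c = 91/8·5/2 = 455/16
d = 2·1183/64 + 455/16 = 2093/32
t_c = 5/2 > 0 ⇒ limit active, v_max = 91/8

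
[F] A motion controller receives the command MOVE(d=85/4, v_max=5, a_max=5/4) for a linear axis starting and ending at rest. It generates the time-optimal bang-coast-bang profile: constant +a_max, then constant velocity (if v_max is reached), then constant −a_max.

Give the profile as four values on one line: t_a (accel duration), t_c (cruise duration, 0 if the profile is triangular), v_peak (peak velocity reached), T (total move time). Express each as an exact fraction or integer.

t_a=4 t_c=1/4 v_peak=5 T=33/4

v_max²/a_max = 5²/(5/4) = 20
85/4 ≥ 20 → trapezoidal
t_a = 5/(5/4) = 4; v_peak = 5
d_cruise = 85/4 − 20 = 5/4; t_c = (5/4)/5 = 1/4
T = 2·4 + 1/4 = 33/4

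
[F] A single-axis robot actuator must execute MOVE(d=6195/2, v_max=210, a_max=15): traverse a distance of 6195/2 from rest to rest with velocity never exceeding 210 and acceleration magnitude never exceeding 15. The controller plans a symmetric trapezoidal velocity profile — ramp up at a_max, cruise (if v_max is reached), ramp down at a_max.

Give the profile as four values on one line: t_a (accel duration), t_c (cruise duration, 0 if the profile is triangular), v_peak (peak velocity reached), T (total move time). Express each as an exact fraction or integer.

(v_max)²/a_max = 210²/15 = 2940
6195/2 ≥ 2940 so v_max reached
t_a = 210/15 = 14; v_peak = 210
d_cruise = 6195/2 − 2940 = 315/2; t_c = (315/2)/210 = 3/4
T = 2·14 + 3/4 = 115/4

t_a=14 t_c=3/4 v_peak=210 T=115/4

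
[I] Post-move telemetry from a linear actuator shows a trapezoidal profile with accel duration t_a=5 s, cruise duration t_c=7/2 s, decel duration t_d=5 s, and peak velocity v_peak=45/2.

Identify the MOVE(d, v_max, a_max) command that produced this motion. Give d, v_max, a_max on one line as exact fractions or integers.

a_max = (45/2)/5 = 9/2
d_a = ½·45/2·5 = 225/4; d_c = 45/2·7/2 = 315/4
d = 2·225/4 + 315/4 = 765/4
t_c = 7/2 > 0 ⇒ limit active, v_max = 45/2

d=765/4 v_max=45/2 a_max=9/2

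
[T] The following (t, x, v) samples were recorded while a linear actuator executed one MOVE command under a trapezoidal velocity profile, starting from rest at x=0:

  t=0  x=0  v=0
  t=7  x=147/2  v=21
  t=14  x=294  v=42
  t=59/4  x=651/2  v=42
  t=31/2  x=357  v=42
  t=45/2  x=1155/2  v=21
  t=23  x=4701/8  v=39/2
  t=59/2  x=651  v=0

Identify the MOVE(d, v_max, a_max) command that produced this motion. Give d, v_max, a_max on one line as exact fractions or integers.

d=651 v_max=42 a_max=3

final state: t=59/2, x=651, v=0 → d = 651
a_max = (21−0)/(7−0) = 3
max v = 42 over t∈[14,31/2] → v_max = 42
check: 42·(14+3/2) = 651 ✓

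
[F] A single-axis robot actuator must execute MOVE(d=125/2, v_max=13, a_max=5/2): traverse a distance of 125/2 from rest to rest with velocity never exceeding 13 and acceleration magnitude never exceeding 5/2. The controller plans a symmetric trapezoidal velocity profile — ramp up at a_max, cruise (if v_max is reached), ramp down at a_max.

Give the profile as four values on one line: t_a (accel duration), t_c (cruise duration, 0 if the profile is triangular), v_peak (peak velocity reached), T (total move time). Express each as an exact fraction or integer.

t_a=5 t_c=0 v_peak=25/2 T=10

(v_max)²/a_max = 13²/(5/2) = 338/5
125/2 < 338/5 → triangular
v_peak = √(125/2·5/2) = √(625/4) = 25/2
t_a = (25/2)/(5/2) = 5; t_c = 0
T = 2·5 = 10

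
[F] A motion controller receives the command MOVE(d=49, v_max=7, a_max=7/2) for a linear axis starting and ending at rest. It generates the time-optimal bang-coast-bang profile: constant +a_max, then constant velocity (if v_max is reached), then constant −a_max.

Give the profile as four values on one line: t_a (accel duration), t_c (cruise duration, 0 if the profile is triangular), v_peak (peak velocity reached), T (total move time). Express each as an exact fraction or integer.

t_a=2 t_c=5 v_peak=7 T=9

vₘ²/aₘ = 7²/(7/2) = 14
49 ≥ 14 ⇒ cruise phase
t_a = 7/(7/2) = 2; v_peak = 7
d_cruise = 49 − 14 = 35; t_c = 35/7 = 5
T = 2·2 + 5 = 9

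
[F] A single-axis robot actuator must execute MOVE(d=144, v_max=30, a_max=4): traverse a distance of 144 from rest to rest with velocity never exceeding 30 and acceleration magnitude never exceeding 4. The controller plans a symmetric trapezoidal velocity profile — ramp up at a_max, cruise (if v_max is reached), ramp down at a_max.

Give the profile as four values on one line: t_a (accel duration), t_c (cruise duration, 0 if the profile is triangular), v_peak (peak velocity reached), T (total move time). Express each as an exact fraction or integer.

t_a=6 t_c=0 v_peak=24 T=12

vₘ²/aₘ = 30²/4 = 225
144 < 225 → triangular
v_peak = √(144·4) = √576 = 24
t_a = 24/4 = 6; t_c = 0
T = 2·6 = 12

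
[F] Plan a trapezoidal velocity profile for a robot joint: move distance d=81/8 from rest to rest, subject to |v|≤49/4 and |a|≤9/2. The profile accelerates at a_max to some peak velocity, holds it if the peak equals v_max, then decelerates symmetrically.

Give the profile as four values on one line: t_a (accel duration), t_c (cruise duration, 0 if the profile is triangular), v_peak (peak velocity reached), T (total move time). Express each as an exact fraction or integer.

v_max²/a_max = (49/4)²/(9/2) = 2401/72
81/8 < 2401/72 ⇒ no cruise
v_peak = √(81/8·9/2) = √(729/16) = 27/4
t_a = (27/4)/(9/2) = 3/2; t_c = 0
T = 2·3/2 = 3

t_a=3/2 t_c=0 v_peak=27/4 T=3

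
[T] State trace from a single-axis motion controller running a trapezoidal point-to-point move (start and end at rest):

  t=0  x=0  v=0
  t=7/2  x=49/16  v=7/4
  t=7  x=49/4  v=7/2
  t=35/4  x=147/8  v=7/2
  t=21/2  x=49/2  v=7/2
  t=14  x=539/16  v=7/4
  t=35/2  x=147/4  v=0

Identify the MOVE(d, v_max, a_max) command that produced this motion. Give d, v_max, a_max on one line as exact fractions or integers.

final state: t=35/2, x=147/4, v=0 → d = 147/4
a_max = (7/4−0)/(7/2−0) = 1/2
max v = 7/2 over t∈[7,21/2] → v_max = 7/2
check: 7/2·(7+7/2) = 147/4 ✓

d=147/4 v_max=7/2 a_max=1/2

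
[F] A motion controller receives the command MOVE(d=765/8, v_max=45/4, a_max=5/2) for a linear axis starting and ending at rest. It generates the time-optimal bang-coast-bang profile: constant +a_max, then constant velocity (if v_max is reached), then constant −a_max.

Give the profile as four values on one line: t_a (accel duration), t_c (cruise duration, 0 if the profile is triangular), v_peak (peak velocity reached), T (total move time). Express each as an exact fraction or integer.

v_max²/a_max = (45/4)²/(5/2) = 405/8
765/8 ≥ 405/8 so v_max reached
t_a = (45/4)/(5/2) = 9/2; v_peak = 45/4
d_cruise = 765/8 − 405/8 = 45; t_c = 45/(45/4) = 4
T = 2·9/2 + 4 = 13

t_a=9/2 t_c=4 v_peak=45/4 T=13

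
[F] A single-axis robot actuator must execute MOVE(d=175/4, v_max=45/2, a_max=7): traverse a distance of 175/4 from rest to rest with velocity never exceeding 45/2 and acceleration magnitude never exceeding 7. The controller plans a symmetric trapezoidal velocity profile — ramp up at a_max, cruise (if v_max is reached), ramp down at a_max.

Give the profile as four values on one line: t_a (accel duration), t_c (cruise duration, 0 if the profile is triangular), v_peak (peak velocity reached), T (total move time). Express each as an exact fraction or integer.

v_max²/a_max = (45/2)²/7 = 2025/28
175/4 < 2025/28 ⇒ no cruise
v_peak = √(175/4·7) = √(1225/4) = 35/2
t_a = (35/2)/7 = 5/2; t_c = 0
T = 2·5/2 = 5

t_a=5/2 t_c=0 v_peak=35/2 T=5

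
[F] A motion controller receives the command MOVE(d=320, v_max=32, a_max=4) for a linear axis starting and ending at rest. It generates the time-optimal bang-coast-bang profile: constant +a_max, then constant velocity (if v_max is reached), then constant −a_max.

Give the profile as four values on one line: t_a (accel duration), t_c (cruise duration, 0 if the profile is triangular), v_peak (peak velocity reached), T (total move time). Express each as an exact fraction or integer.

t_a=8 t_c=2 v_peak=32 T=18

v_max²/a_max = 32²/4 = 256
320 ≥ 256 → trapezoidal
t_a = 32/4 = 8; v_peak = 32
d_cruise = 320 − 256 = 64; t_c = 64/32 = 2
T = 2·8 + 2 = 18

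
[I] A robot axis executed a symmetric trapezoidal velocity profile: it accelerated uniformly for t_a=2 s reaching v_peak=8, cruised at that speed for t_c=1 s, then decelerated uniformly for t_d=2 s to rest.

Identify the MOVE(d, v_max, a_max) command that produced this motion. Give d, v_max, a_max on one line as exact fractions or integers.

a_max = 8/2 = 4
d_a = ½·8·2 = 8; d_c = 8·1 = 8
d = 2·8 + 8 = 24
t_c = 1 > 0 ⇒ limit active, v_max = 8

d=24 v_max=8 a_max=4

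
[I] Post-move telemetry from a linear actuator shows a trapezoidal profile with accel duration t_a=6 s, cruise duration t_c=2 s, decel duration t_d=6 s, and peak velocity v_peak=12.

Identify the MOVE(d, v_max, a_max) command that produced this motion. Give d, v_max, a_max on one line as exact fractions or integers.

d=96 v_max=12 a_max=2

a_max = 12/6 = 2
d_a = ½·12·6 = 36; d_c = 12·2 = 24
d = 2·36 + 24 = 96
t_c = 2 > 0 so v_max = 12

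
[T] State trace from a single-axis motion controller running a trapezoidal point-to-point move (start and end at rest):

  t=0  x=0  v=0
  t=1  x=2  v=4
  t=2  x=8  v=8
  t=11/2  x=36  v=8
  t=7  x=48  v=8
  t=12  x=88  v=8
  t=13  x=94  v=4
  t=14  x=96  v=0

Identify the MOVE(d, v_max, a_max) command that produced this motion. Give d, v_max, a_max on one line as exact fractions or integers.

d=96 v_max=8 a_max=4

final state: t=14, x=96, v=0 → d = 96
a_max = (4−0)/(1−0) = 4
max v = 8 over t∈[2,12] → v_max = 8
check: 8·(2+10) = 96 ✓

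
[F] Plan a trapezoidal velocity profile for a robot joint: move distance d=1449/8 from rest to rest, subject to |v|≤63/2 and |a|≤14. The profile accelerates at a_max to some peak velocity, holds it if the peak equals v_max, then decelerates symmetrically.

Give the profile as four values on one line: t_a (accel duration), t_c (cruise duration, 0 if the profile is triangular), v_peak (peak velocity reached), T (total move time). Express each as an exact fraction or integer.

v_max²/a_max = (63/2)²/14 = 567/8
1449/8 ≥ 567/8 → trapezoidal
t_a = (63/2)/14 = 9/4; v_peak = 63/2
d_cruise = 1449/8 − 567/8 = 441/4; t_c = (441/4)/(63/2) = 7/2
T = 2·9/4 + 7/2 = 8

t_a=9/4 t_c=7/2 v_peak=63/2 T=8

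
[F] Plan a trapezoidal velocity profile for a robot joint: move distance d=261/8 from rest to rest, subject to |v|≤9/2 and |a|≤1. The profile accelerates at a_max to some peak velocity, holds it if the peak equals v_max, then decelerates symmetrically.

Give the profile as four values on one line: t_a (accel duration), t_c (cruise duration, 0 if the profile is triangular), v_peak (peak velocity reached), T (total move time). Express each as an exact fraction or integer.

t_a=9/2 t_c=11/4 v_peak=9/2 T=47/4

(v_max)²/a_max = (9/2)²/1 = 81/4
261/8 ≥ 81/4 so v_max reached
t_a = (9/2)/1 = 9/2; v_peak = 9/2
d_cruise = 261/8 − 81/4 = 99/8; t_c = (99/8)/(9/2) = 11/4
T = 2·9/2 + 11/4 = 47/4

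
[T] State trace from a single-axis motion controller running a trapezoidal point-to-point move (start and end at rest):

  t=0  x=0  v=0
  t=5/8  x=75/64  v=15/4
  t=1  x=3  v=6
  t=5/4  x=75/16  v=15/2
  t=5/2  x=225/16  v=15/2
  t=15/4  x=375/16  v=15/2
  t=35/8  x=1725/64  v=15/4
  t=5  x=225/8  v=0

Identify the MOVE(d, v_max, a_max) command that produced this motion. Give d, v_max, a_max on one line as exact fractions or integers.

final state: t=5, x=225/8, v=0 → d = 225/8
a_max = (15/4−0)/(5/8−0) = 6
max v = 15/2 over t∈[5/4,15/4] → v_max = 15/2
check: 15/2·(5/4+5/2) = 225/8 ✓

d=225/8 v_max=15/2 a_max=6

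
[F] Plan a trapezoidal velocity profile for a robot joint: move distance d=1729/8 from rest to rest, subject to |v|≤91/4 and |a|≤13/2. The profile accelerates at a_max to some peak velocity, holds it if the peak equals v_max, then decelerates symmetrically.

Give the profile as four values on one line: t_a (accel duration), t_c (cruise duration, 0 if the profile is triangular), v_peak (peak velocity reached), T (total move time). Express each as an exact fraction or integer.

t_a=7/2 t_c=6 v_peak=91/4 T=13

(v_max)²/a_max = (91/4)²/(13/2) = 637/8
1729/8 ≥ 637/8 → trapezoidal
t_a = (91/4)/(13/2) = 7/2; v_peak = 91/4
d_cruise = 1729/8 − 637/8 = 273/2; t_c = (273/2)/(91/4) = 6
T = 2·7/2 + 6 = 13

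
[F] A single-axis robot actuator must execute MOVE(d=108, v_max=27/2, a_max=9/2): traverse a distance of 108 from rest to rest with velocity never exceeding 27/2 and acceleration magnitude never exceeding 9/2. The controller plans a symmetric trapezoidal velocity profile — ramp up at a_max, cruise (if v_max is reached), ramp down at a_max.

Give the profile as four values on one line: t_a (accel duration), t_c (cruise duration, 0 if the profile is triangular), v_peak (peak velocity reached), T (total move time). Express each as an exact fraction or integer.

(v_max)²/a_max = (27/2)²/(9/2) = 81/2
108 ≥ 81/2 → trapezoidal
t_a = (27/2)/(9/2) = 3; v_peak = 27/2
d_cruise = 108 − 81/2 = 135/2; t_c = (135/2)/(27/2) = 5
T = 2·3 + 5 = 11

t_a=3 t_c=5 v_peak=27/2 T=11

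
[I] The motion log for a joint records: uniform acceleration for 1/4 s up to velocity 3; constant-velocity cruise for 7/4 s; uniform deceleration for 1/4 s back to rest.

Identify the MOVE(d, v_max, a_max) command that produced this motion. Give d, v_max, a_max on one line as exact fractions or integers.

d=6 v_max=3 a_max=12

a_max = 3/(1/4) = 12
d_a = ½·3·1/4 = 3/8; d_c = 3·7/4 = 21/4
d = 2·3/8 + 21/4 = 6
t_c = 7/4 > 0 ⇒ limit active, v_max = 3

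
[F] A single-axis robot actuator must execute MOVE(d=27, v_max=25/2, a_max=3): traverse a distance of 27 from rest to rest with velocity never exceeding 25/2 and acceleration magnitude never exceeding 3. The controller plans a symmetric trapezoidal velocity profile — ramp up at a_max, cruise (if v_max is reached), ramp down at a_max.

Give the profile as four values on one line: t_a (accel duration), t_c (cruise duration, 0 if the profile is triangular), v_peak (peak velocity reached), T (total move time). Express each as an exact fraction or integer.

t_a=3 t_c=0 v_peak=9 T=6

vₘ²/aₘ = (25/2)²/3 = 625/12
27 < 625/12 ⇒ no cruise
v_peak = √(27·3) = √81 = 9
t_a = 9/3 = 3; t_c = 0
T = 2·3 = 6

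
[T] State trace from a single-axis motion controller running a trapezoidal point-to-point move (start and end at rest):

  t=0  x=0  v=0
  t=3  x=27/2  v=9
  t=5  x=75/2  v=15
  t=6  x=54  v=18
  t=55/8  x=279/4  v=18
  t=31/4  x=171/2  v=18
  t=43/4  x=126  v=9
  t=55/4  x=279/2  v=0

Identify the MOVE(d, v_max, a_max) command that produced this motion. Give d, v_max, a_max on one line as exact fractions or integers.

d=279/2 v_max=18 a_max=3

final state: t=55/4, x=279/2, v=0 → d = 279/2
a_max = (9−0)/(3−0) = 3
max v = 18 over t∈[6,31/4] → v_max = 18
check: 18·(6+7/4) = 279/2 ✓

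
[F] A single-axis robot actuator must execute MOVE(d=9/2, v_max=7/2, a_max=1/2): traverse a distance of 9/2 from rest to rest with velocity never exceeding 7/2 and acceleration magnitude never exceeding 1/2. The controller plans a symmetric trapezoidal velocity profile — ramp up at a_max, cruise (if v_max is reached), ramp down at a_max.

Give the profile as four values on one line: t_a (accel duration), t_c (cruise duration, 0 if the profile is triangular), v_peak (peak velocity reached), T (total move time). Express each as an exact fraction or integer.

(v_max)²/a_max = (7/2)²/(1/2) = 49/2
9/2 < 49/2 ⇒ no cruise
v_peak = √(9/2·1/2) = √(9/4) = 3/2
t_a = (3/2)/(1/2) = 3; t_c = 0
T = 2·3 = 6

t_a=3 t_c=0 v_peak=3/2 T=6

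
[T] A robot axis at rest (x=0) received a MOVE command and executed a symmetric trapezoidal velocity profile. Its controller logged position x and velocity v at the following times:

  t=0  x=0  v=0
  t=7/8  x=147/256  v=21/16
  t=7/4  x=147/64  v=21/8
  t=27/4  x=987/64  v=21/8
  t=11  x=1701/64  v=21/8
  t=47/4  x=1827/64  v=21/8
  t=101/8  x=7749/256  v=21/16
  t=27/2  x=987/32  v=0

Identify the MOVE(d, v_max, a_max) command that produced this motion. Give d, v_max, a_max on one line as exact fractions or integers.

final state: t=27/2, x=987/32, v=0 → d = 987/32
a_max = (21/16−0)/(7/8−0) = 3/2
max v = 21/8 over t∈[7/4,47/4] → v_max = 21/8
check: 21/8·(7/4+10) = 987/32 ✓

d=987/32 v_max=21/8 a_max=3/2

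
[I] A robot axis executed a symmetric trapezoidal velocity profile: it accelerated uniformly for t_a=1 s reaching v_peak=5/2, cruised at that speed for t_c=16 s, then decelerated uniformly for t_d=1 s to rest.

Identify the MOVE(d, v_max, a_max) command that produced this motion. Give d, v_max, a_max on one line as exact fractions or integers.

d=85/2 v_max=5/2 a_max=5/2

a_max = (5/2)/1 = 5/2
d_a = ½·5/2·1 = 5/4; d_c = 5/2·16 = 40
d = 2·5/4 + 40 = 85/2
t_c = 16 > 0 → v_max = v_peak = 5/2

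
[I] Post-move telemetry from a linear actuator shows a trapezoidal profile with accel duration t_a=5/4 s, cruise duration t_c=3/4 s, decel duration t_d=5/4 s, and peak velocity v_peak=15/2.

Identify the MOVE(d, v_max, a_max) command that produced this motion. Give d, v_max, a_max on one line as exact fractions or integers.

a_max = (15/2)/(5/4) = 6
d_a = ½·15/2·5/4 = 75/16; d_c = 15/2·3/4 = 45/8
d = 2·75/16 + 45/8 = 15
t_c = 3/4 > 0 ⇒ limit active, v_max = 15/2

d=15 v_max=15/2 a_max=6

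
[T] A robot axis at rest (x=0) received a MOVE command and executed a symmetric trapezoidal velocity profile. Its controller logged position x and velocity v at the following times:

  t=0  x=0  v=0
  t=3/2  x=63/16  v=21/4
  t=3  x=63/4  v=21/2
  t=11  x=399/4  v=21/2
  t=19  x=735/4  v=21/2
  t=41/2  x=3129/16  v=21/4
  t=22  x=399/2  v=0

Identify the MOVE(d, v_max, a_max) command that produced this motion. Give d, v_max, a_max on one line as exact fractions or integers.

final state: t=22, x=399/2, v=0 → d = 399/2
a_max = (21/4−0)/(3/2−0) = 7/2
max v = 21/2 over t∈[3,19] → v_max = 21/2
check: 21/2·(3+16) = 399/2 ✓

d=399/2 v_max=21/2 a_max=7/2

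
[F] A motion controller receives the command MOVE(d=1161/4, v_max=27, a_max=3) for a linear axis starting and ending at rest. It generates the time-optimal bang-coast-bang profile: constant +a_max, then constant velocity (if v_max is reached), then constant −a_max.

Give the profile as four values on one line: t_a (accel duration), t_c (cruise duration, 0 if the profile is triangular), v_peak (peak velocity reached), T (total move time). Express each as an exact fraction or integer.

vₘ²/aₘ = 27²/3 = 243
1161/4 ≥ 243 → trapezoidal
t_a = 27/3 = 9; v_peak = 27
d_cruise = 1161/4 − 243 = 189/4; t_c = (189/4)/27 = 7/4
T = 2·9 + 7/4 = 79/4

t_a=9 t_c=7/4 v_peak=27 T=79/4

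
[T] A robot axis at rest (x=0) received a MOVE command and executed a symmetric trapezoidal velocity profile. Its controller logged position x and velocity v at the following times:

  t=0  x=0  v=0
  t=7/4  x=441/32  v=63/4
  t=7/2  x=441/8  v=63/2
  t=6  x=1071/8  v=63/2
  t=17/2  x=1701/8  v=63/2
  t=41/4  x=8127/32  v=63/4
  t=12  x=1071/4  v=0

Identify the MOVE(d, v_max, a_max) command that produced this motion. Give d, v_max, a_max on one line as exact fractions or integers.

final state: t=12, x=1071/4, v=0 → d = 1071/4
a_max = (63/4−0)/(7/4−0) = 9
max v = 63/2 over t∈[7/2,17/2] → v_max = 63/2
check: 63/2·(7/2+5) = 1071/4 ✓

d=1071/4 v_max=63/2 a_max=9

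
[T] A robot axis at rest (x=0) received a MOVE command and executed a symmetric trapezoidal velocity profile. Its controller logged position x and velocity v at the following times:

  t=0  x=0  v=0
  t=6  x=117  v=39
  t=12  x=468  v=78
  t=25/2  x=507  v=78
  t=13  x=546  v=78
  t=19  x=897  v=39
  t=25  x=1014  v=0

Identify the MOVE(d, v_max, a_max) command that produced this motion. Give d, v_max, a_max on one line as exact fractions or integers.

final state: t=25, x=1014, v=0 → d = 1014
a_max = (39−0)/(6−0) = 13/2
max v = 78 over t∈[12,13] → v_max = 78
check: 78·(12+1) = 1014 ✓

d=1014 v_max=78 a_max=13/2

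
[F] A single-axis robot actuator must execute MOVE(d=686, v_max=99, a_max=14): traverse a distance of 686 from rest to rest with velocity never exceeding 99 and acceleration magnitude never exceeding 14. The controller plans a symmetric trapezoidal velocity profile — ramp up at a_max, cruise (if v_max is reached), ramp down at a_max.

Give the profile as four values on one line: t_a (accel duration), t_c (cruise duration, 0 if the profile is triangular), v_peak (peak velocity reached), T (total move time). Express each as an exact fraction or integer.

t_a=7 t_c=0 v_peak=98 T=14

vₘ²/aₘ = 99²/14 = 9801/14
686 < 9801/14 ⇒ no cruise
v_peak = √(686·14) = √9604 = 98
t_a = 98/14 = 7; t_c = 0
T = 2·7 = 14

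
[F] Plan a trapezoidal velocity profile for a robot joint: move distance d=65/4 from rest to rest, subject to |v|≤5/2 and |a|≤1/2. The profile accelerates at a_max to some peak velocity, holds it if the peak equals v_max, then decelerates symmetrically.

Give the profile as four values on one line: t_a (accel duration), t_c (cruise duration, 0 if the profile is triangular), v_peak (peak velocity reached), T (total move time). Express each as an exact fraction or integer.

t_a=5 t_c=3/2 v_peak=5/2 T=23/2

v_max²/a_max = (5/2)²/(1/2) = 25/2
65/4 ≥ 25/2 → trapezoidal
t_a = (5/2)/(1/2) = 5; v_peak = 5/2
d_cruise = 65/4 − 25/2 = 15/4; t_c = (15/4)/(5/2) = 3/2
T = 2·5 + 3/2 = 23/2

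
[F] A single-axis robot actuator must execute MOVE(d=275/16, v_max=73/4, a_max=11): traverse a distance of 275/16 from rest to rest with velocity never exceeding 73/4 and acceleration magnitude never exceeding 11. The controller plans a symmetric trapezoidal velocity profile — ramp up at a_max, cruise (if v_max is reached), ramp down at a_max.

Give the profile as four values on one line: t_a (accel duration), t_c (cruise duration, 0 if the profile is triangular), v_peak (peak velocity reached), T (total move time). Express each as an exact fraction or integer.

t_a=5/4 t_c=0 v_peak=55/4 T=5/2

v_max²/a_max = (73/4)²/11 = 5329/176
275/16 < 5329/176 → triangular
v_peak = √(275/16·11) = √(3025/16) = 55/4
t_a = (55/4)/11 = 5/4; t_c = 0
T = 2·5/4 = 5/2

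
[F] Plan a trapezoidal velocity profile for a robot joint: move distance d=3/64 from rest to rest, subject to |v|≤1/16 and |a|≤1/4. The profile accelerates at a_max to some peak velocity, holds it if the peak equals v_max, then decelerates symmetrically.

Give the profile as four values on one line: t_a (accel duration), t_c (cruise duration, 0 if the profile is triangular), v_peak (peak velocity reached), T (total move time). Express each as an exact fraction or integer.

t_a=1/4 t_c=1/2 v_peak=1/16 T=1

v_max²/a_max = (1/16)²/(1/4) = 1/64
3/64 ≥ 1/64 so v_max reached
t_a = (1/16)/(1/4) = 1/4; v_peak = 1/16
d_cruise = 3/64 − 1/64 = 1/32; t_c = (1/32)/(1/16) = 1/2
T = 2·1/4 + 1/2 = 1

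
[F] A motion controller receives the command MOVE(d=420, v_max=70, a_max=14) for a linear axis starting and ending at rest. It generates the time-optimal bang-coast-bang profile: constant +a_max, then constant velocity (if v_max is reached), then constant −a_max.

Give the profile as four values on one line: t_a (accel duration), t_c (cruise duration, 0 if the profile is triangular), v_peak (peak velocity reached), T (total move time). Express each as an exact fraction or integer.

vₘ²/aₘ = 70²/14 = 350
420 ≥ 350 so v_max reached
t_a = 70/14 = 5; v_peak = 70
d_cruise = 420 − 350 = 70; t_c = 70/70 = 1
T = 2·5 + 1 = 11

t_a=5 t_c=1 v_peak=70 T=11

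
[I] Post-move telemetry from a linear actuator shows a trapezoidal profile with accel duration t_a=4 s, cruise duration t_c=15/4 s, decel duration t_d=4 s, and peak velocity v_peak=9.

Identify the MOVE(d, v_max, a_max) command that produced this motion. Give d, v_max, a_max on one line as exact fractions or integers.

d=279/4 v_max=9 a_max=9/4

a_max = 9/4
d_a = ½·9·4 = 18; d_c = 9·15/4 = 135/4
d = 2·18 + 135/4 = 279/4
t_c = 15/4 > 0 so v_max = 9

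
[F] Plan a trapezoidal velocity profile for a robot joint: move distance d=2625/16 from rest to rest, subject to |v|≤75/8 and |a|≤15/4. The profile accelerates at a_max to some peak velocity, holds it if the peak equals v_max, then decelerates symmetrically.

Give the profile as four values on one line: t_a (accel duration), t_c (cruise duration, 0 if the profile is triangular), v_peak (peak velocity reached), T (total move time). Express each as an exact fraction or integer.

vₘ²/aₘ = (75/8)²/(15/4) = 375/16
2625/16 ≥ 375/16 ⇒ cruise phase
t_a = (75/8)/(15/4) = 5/2; v_peak = 75/8
d_cruise = 2625/16 − 375/16 = 1125/8; t_c = (1125/8)/(75/8) = 15
T = 2·5/2 + 15 = 20

t_a=5/2 t_c=15 v_peak=75/8 T=20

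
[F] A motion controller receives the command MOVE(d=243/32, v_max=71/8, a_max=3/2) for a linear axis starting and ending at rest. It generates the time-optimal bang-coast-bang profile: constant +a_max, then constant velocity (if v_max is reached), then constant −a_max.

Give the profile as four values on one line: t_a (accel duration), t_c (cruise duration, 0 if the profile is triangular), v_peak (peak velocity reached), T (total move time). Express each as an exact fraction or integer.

t_a=9/4 t_c=0 v_peak=27/8 T=9/2

v_max²/a_max = (71/8)²/(3/2) = 5041/96
243/32 < 5041/96 → triangular
v_peak = √(243/32·3/2) = √(729/64) = 27/8
t_a = (27/8)/(3/2) = 9/4; t_c = 0
T = 2·9/4 = 9/2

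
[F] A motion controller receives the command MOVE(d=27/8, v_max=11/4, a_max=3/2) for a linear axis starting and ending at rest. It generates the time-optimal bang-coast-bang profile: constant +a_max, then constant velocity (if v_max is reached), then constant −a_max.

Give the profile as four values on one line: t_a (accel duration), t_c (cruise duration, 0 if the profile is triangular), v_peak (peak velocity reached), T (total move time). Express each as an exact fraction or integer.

vₘ²/aₘ = (11/4)²/(3/2) = 121/24
27/8 < 121/24 ⇒ no cruise
v_peak = √(27/8·3/2) = √(81/16) = 9/4
t_a = (9/4)/(3/2) = 3/2; t_c = 0
T = 2·3/2 = 3

t_a=3/2 t_c=0 v_peak=9/4 T=3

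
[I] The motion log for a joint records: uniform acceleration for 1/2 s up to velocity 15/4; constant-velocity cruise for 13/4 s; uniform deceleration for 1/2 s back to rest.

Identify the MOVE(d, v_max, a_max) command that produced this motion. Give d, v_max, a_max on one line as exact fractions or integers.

d=225/16 v_max=15/4 a_max=15/2

a_max = (15/4)/(1/2) = 15/2
d_a = ½·15/4·1/2 = 15/16; d_c = 15/4·13/4 = 195/16
d = 2·15/16 + 195/16 = 225/16
t_c = 13/4 > 0 ⇒ limit active, v_max = 15/4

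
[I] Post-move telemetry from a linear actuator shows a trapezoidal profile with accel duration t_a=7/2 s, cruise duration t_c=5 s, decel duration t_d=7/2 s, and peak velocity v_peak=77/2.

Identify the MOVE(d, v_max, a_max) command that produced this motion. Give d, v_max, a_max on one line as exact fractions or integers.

a_max = (77/2)/(7/2) = 11
d_a = ½·77/2·7/2 = 539/8; d_c = 77/2·5 = 385/2
d = 2·539/8 + 385/2 = 1309/4
t_c = 5 > 0 so v_max = 77/2

d=1309/4 v_max=77/2 a_max=11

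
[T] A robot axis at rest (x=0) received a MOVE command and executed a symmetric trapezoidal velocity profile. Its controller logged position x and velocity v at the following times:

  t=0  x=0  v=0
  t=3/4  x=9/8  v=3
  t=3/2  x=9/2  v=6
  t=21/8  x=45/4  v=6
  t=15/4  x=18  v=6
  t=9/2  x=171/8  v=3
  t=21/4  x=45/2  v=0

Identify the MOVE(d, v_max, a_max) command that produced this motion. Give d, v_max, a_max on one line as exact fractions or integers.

d=45/2 v_max=6 a_max=4

final state: t=21/4, x=45/2, v=0 → d = 45/2
a_max = (3−0)/(3/4−0) = 4
max v = 6 over t∈[3/2,15/4] → v_max = 6
check: 6·(3/2+9/4) = 45/2 ✓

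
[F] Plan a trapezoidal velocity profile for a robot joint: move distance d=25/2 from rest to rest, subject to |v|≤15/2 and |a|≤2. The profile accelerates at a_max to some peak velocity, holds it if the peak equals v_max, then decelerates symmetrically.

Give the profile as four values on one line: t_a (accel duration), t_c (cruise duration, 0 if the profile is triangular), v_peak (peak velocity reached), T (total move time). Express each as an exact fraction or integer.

(v_max)²/a_max = (15/2)²/2 = 225/8
25/2 < 225/8 → triangular
v_peak = √(25/2·2) = √25 = 5
t_a = 5/2; t_c = 0
T = 2·5/2 = 5

t_a=5/2 t_c=0 v_peak=5 T=5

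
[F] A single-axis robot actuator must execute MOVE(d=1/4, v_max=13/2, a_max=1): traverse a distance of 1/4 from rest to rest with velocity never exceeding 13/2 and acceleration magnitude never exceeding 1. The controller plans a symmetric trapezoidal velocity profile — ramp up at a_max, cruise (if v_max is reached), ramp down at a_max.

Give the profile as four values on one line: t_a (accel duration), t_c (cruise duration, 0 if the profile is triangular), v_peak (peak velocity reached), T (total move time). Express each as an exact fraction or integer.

t_a=1/2 t_c=0 v_peak=1/2 T=1

vₘ²/aₘ = (13/2)²/1 = 169/4
1/4 < 169/4 ⇒ no cruise
v_peak = √(1/4·1) = √(1/4) = 1/2
t_a = (1/2)/1 = 1/2; t_c = 0
T = 2·1/2 = 1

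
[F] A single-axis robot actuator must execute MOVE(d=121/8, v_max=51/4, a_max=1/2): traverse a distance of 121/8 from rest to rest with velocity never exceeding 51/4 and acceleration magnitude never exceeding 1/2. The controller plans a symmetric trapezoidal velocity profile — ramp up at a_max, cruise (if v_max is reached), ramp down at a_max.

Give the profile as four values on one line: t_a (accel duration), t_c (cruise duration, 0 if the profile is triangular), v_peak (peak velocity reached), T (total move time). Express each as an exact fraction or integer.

t_a=11/2 t_c=0 v_peak=11/4 T=11

vₘ²/aₘ = (51/4)²/(1/2) = 2601/8
121/8 < 2601/8 so t_c = 0
v_peak = √(121/8·1/2) = √(121/16) = 11/4
t_a = (11/4)/(1/2) = 11/2; t_c = 0
T = 2·11/2 = 11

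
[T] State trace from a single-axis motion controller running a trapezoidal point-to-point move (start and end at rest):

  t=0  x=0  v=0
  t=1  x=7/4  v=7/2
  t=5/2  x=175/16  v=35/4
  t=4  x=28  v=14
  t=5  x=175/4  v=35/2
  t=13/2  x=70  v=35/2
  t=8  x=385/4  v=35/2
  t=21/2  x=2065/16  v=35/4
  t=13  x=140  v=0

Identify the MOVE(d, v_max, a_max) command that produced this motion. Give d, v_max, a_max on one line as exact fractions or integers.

final state: t=13, x=140, v=0 → d = 140
a_max = (7/2−0)/(1−0) = 7/2
max v = 35/2 over t∈[5,8] → v_max = 35/2
check: 35/2·(5+3) = 140 ✓

d=140 v_max=35/2 a_max=7/2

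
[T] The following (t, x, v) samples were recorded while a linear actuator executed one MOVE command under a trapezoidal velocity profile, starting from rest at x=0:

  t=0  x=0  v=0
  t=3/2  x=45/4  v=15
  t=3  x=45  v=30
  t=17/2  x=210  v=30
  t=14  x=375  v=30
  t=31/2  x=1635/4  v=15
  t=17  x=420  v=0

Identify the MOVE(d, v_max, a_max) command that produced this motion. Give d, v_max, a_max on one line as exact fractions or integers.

final state: t=17, x=420, v=0 → d = 420
a_max = (15−0)/(3/2−0) = 10
max v = 30 over t∈[3,14] → v_max = 30
check: 30·(3+11) = 420 ✓

d=420 v_max=30 a_max=10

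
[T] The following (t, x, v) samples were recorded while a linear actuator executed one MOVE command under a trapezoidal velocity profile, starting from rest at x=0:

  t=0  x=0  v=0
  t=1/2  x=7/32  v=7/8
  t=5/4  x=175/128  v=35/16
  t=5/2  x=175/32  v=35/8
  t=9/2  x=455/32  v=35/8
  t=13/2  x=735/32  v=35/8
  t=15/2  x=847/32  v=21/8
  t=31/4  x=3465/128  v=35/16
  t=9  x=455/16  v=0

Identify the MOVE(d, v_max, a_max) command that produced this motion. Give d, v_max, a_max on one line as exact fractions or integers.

d=455/16 v_max=35/8 a_max=7/4

final state: t=9, x=455/16, v=0 → d = 455/16
a_max = (7/8−0)/(1/2−0) = 7/4
max v = 35/8 over t∈[5/2,13/2] → v_max = 35/8
check: 35/8·(5/2+4) = 455/16 ✓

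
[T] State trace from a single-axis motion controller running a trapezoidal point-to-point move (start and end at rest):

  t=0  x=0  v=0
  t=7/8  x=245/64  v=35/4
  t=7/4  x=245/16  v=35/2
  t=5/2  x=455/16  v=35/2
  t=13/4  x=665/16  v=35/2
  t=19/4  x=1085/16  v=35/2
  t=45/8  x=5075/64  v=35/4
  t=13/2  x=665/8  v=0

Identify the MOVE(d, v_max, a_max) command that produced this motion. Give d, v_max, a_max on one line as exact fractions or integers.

final state: t=13/2, x=665/8, v=0 → d = 665/8
a_max = (35/4−0)/(7/8−0) = 10
max v = 35/2 over t∈[7/4,19/4] → v_max = 35/2
check: 35/2·(7/4+3) = 665/8 ✓

d=665/8 v_max=35/2 a_max=10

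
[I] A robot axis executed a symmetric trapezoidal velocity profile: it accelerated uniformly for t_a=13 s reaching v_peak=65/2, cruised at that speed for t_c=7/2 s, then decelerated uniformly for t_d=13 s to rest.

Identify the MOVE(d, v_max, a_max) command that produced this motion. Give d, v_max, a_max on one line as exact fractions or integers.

d=2145/4 v_max=65/2 a_max=5/2

a_max = (65/2)/13 = 5/2
d_a = ½·65/2·13 = 845/4; d_c = 65/2·7/2 = 455/4
d = 2·845/4 + 455/4 = 2145/4
t_c = 7/2 > 0 so v_max = 65/2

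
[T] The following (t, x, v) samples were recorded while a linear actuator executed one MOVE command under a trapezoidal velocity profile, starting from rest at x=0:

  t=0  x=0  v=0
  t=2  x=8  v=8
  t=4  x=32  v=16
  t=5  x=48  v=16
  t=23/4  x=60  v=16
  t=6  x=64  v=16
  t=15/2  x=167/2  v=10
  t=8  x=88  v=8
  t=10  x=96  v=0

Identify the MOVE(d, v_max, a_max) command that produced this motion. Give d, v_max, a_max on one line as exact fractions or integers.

d=96 v_max=16 a_max=4

final state: t=10, x=96, v=0 → d = 96
a_max = (8−0)/(2−0) = 4
max v = 16 over t∈[4,6] → v_max = 16
check: 16·(4+2) = 96 ✓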